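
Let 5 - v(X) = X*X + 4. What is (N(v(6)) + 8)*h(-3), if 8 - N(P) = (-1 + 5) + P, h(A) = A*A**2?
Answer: -1269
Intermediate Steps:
h(A) = A**3
v(X) = 1 - X**2 (v(X) = 5 - (X*X + 4) = 5 - (X**2 + 4) = 5 - (4 + X**2) = 5 + (-4 - X**2) = 1 - X**2)
N(P) = 4 - P (N(P) = 8 - ((-1 + 5) + P) = 8 - (4 + P) = 8 + (-4 - P) = 4 - P)
(N(v(6)) + 8)*h(-3) = ((4 - (1 - 1*6**2)) + 8)*(-3)**3 = ((4 - (1 - 1*36)) + 8)*(-27) = ((4 - (1 - 36)) + 8)*(-27) = ((4 - 1*(-35)) + 8)*(-27) = ((4 + 35) + 8)*(-27) = (39 + 8)*(-27) = 47*(-27) = -1269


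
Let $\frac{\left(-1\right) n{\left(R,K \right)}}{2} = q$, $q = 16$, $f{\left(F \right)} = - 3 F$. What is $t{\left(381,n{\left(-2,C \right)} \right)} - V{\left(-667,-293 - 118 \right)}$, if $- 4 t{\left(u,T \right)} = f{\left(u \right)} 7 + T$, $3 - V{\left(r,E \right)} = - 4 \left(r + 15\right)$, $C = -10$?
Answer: $\frac{18453}{4} \approx 4613.3$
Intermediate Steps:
$n{\left(R,K \right)} = -32$ ($n{\left(R,K \right)} = \left(-2\right) 16 = -32$)
$V{\left(r,E \right)} = 63 + 4 r$ ($V{\left(r,E \right)} = 3 - - 4 \left(r + 15\right) = 3 - - 4 \left(15 + r\right) = 3 - \left(-60 - 4 r\right) = 3 + \left(60 + 4 r\right) = 63 + 4 r$)
$t{\left(u,T \right)} = - \frac{T}{4} + \frac{21 u}{4}$ ($t{\left(u,T \right)} = - \frac{- 3 u 7 + T}{4} = - \frac{- 21 u + T}{4} = - \frac{T - 21 u}{4} = - \frac{T}{4} + \frac{21 u}{4}$)
$t{\left(381,n{\left(-2,C \right)} \right)} - V{\left(-667,-293 - 118 \right)} = \left(\left(- \frac{1}{4}\right) \left(-32\right) + \frac{21}{4} \cdot 381\right) - \left(63 + 4 \left(-667\right)\right) = \left(8 + \frac{8001}{4}\right) - \left(63 - 2668\right) = \frac{8033}{4} - -2605 = \frac{8033}{4} + 2605 = \frac{18453}{4}$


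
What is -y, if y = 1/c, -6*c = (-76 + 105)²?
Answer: 6/841 ≈ 0.0071344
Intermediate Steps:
c = -841/6 (c = -(-76 + 105)²/6 = -⅙*29² = -⅙*841 = -841/6 ≈ -140.17)
y = -6/841 (y = 1/(-841/6) = -6/841 ≈ -0.0071344)
-y = -1*(-6/841) = 6/841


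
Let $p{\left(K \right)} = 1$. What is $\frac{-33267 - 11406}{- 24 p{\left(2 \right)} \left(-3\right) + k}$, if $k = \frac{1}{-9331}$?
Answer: $- \frac{416843763}{671831} \approx -620.46$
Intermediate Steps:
$k = - \frac{1}{9331} \approx -0.00010717$
$\frac{-33267 - 11406}{- 24 p{\left(2 \right)} \left(-3\right) + k} = \frac{-33267 - 11406}{\left(-24\right) 1 \left(-3\right) - \frac{1}{9331}} = - \frac{44673}{\left(-24\right) \left(-3\right) - \frac{1}{9331}} = - \frac{44673}{72 - \frac{1}{9331}} = - \frac{44673}{\frac{671831}{9331}} = \left(-44673\right) \frac{9331}{671831} = - \frac{416843763}{671831}$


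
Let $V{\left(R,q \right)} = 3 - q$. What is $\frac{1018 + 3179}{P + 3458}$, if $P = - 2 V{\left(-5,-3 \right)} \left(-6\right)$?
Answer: $\frac{4197}{3530} \approx 1.189$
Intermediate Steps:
$P = 72$ ($P = - 2 \left(3 - -3\right) \left(-6\right) = - 2 \left(3 + 3\right) \left(-6\right) = \left(-2\right) 6 \left(-6\right) = \left(-12\right) \left(-6\right) = 72$)
$\frac{1018 + 3179}{P + 3458} = \frac{1018 + 3179}{72 + 3458} = \frac{4197}{3530}$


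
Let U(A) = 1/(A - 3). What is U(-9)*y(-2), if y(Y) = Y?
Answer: 1/6 ≈ 0.16667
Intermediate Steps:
U(A) = 1/(-3 + A)
U(-9)*y(-2) = -2/(-3 - 9) = -2/(-12) = -1/12*(-2) = 1/6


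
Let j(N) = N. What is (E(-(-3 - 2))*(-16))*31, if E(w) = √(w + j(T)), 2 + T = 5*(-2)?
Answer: -496*I*√7 ≈ -1312.3*I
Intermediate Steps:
T = -12 (T = -2 + 5*(-2) = -2 - 10 = -12)
E(w) = √(-12 + w) (E(w) = √(w - 12) = √(-12 + w))
(E(-(-3 - 2))*(-16))*31 = (√(-12 - (-3 - 2))*(-16))*31 = (√(-12 - 1*(-5))*(-16))*31 = (√(-12 + 5)*(-16))*31 = (√(-7)*(-16))*31 = ((I*√7)*(-16))*31 = -16*I*√7*31 = -496*I*√7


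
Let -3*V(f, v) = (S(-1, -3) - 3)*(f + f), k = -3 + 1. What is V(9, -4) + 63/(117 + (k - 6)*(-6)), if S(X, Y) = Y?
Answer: 2001/55 ≈ 36.382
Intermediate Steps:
k = -2
V(f, v) = 4*f (V(f, v) = -(-3 - 3)*(f + f)/3 = -(-2)*2*f = -(-4)*f = 4*f)
V(9, -4) + 63/(117 + (k - 6)*(-6)) = 4*9 + 63/(117 + (-2 - 6)*(-6)) = 36 + 63/(117 - 8*(-6)) = 36 + 63/(117 + 48) = 36 + 63/165 = 36 + (1/165)*63 = 36 + 21/55 = 2001/55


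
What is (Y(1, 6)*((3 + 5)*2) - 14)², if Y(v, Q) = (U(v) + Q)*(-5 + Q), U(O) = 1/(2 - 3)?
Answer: 4356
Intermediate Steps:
U(O) = -1 (U(O) = 1/(-1) = -1)
Y(v, Q) = (-1 + Q)*(-5 + Q)
(Y(1, 6)*((3 + 5)*2) - 14)² = ((5 + 6² - 6*6)*((3 + 5)*2) - 14)² = ((5 + 36 - 36)*(8*2) - 14)² = (5*16 - 14)² = (80 - 14)² = 66² = 4356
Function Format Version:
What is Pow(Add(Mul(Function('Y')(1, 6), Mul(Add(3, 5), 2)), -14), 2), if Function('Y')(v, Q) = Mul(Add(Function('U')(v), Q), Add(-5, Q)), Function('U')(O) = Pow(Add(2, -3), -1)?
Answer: 4356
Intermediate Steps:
Function('U')(O) = -1 (Function('U')(O) = Pow(-1, -1) = -1)
Function('Y')(v, Q) = Mul(Add(-1, Q), Add(-5, Q))
Pow(Add(Mul(Function('Y')(1, 6), Mul(Add(3, 5), 2)), -14), 2) = Pow(Add(Mul(Add(5, Pow(6, 2), Mul(-6, 6)), Mul(Add(3, 5), 2)), -14), 2) = Pow(Add(Mul(Add(5, 36, -36), Mul(8, 2)), -14), 2) = Pow(Add(Mul(5, 16), -14), 2) = Pow(Add(80, -14), 2) = Pow(66, 2) = 4356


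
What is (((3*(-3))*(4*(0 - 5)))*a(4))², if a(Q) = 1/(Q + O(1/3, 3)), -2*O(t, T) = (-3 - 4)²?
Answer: 129600/1681 ≈ 77.097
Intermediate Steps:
O(t, T) = -49/2 (O(t, T) = -(-3 - 4)²/2 = -½*(-7)² = -½*49 = -49/2)
a(Q) = 1/(-49/2 + Q) (a(Q) = 1/(Q - 49/2) = 1/(-49/2 + Q))
(((3*(-3))*(4*(0 - 5)))*a(4))² = (((3*(-3))*(4*(0 - 5)))*(2/(-49 + 2*4)))² = ((-36*(-5))*(2/(-49 + 8)))² = ((-9*(-20))*(2/(-41)))² = (180*(2*(-1/41)))² = (180*(-2/41))² = (-360/41)² = 129600/1681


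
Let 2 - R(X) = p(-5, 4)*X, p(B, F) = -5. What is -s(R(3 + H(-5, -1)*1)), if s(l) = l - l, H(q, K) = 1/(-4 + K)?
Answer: 0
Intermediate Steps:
R(X) = 2 + 5*X (R(X) = 2 - (-5)*X = 2 + 5*X)
s(l) = 0
-s(R(3 + H(-5, -1)*1)) = -1*0 = 0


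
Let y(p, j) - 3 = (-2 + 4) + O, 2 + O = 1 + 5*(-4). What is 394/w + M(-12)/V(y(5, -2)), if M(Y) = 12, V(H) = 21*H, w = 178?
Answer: 5427/2492 ≈ 2.1778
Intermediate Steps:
O = -21 (O = -2 + (1 + 5*(-4)) = -2 + (1 - 20) = -2 - 19 = -21)
y(p, j) = -16 (y(p, j) = 3 + ((-2 + 4) - 21) = 3 + (2 - 21) = 3 - 19 = -16)
394/w + M(-12)/V(y(5, -2)) = 394/178 + 12/((21*(-16))) = 394*(1/178) + 12/(-336) = 197/89 + 12*(-1/336) = 197/89 - 1/28 = 5427/2492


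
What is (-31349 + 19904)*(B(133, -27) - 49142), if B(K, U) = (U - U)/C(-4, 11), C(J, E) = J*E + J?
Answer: 562430190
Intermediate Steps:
C(J, E) = J + E*J (C(J, E) = E*J + J = J + E*J)
B(K, U) = 0 (B(K, U) = (U - U)/((-4*(1 + 11))) = 0/((-4*12)) = 0/(-48) = 0*(-1/48) = 0)
(-31349 + 19904)*(B(133, -27) - 49142) = (-31349 + 19904)*(0 - 49142) = -11445*(-49142) = 562430190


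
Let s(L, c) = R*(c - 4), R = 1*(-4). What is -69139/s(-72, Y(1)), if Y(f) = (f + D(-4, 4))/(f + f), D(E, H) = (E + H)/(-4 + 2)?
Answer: -9877/2 ≈ -4938.5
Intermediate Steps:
R = -4
D(E, H) = -E/2 - H/2 (D(E, H) = (E + H)/(-2) = (E + H)*(-1/2) = -E/2 - H/2)
Y(f) = 1/2 (Y(f) = (f + (-1/2*(-4) - 1/2*4))/(f + f) = (f + (2 - 2))/((2*f)) = (f + 0)*(1/(2*f)) = f*(1/(2*f)) = 1/2)
s(L, c) = 16 - 4*c (s(L, c) = -4*(c - 4) = -4*(-4 + c) = 16 - 4*c)
-69139/s(-72, Y(1)) = -69139/(16 - 4*1/2) = -69139/(16 - 2) = -69139/14 = -69139*1/14 = -9877/2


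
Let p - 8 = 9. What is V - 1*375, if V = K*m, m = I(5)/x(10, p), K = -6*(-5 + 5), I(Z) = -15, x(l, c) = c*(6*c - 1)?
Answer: -375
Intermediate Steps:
p = 17 (p = 8 + 9 = 17)
x(l, c) = c*(-1 + 6*c)
K = 0 (K = -6*0 = 0)
m = -15/1717 (m = -15*1/(17*(-1 + 6*17)) = -15*1/(17*(-1 + 102)) = -15/(17*101) = -15/1717 ≈ -0.0087362)
V = 0 (V = 0*(-15/1717) = 0)
V - 1*375 = 0 - 1*375 = 0 - 375 = -375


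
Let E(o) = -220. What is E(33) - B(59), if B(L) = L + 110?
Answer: -389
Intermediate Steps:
B(L) = 110 + L
E(33) - B(59) = -220 - (110 + 59) = -220 - 1*169 = -220 - 169 = -389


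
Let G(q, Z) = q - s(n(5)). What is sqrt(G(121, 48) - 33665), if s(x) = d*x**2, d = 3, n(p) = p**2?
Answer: I*sqrt(35419) ≈ 188.2*I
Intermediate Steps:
s(x) = 3*x**2
G(q, Z) = -1875 + q (G(q, Z) = q - 3*(5**2)**2 = q - 3*25**2 = q - 3*625 = q - 1*1875 = q - 1875 = -1875 + q)
sqrt(G(121, 48) - 33665) = sqrt((-1875 + 121) - 33665) = sqrt(-1754 - 33665) = sqrt(-35419) = I*sqrt(35419)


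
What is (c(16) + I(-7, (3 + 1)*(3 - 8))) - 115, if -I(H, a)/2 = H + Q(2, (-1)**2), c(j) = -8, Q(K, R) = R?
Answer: -111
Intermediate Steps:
I(H, a) = -2 - 2*H (I(H, a) = -2*(H + (-1)**2) = -2*(H + 1) = -2*(1 + H) = -2 - 2*H)
(c(16) + I(-7, (3 + 1)*(3 - 8))) - 115 = (-8 + (-2 - 2*(-7))) - 115 = (-8 + (-2 + 14)) - 115 = (-8 + 12) - 115 = 4 - 115 = -111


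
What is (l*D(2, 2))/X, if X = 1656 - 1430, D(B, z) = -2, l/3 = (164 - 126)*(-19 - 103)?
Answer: 13908/113 ≈ 123.08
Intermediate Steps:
l = -13908 (l = 3*((164 - 126)*(-19 - 103)) = 3*(38*(-122)) = 3*(-4636) = -13908)
X = 226
(l*D(2, 2))/X = -13908*(-2)/226 = 27816*(1/226) = 13908/113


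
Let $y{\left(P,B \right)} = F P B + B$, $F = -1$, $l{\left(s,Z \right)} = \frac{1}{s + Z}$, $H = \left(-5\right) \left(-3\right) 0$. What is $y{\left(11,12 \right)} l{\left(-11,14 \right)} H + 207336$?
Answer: $207336$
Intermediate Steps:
$H = 0$ ($H = 15 \cdot 0 = 0$)
$l{\left(s,Z \right)} = \frac{1}{Z + s}$
$y{\left(P,B \right)} = B - B P$ ($y{\left(P,B \right)} = - P B + B = - B P + B = B - B P$)
$y{\left(11,12 \right)} l{\left(-11,14 \right)} H + 207336 = \frac{12 \left(1 - 11\right)}{14 - 11} \cdot 0 + 207336 = \frac{12 \left(1 - 11\right)}{3} \cdot 0 + 207336 = 12 \left(-10\right) \frac{1}{3} \cdot 0 + 207336 = \left(-120\right) \frac{1}{3} \cdot 0 + 207336 = \left(-40\right) 0 + 207336 = 0 + 207336 = 207336$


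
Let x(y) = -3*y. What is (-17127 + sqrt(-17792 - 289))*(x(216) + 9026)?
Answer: -143490006 + 175938*I*sqrt(41) ≈ -1.4349e+8 + 1.1266e+6*I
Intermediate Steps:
(-17127 + sqrt(-17792 - 289))*(x(216) + 9026) = (-17127 + sqrt(-17792 - 289))*(-3*216 + 9026) = (-17127 + sqrt(-18081))*(-648 + 9026) = (-17127 + 21*I*sqrt(41))*8378 = -143490006 + 175938*I*sqrt(41)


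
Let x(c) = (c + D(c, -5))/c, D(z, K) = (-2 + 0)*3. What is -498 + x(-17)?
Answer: -8443/17 ≈ -496.65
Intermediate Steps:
D(z, K) = -6 (D(z, K) = -2*3 = -6)
x(c) = (-6 + c)/c (x(c) = (c - 6)/c = (-6 + c)/c)
-498 + x(-17) = -498 + (-6 - 17)/(-17) = -498 - 1/17*(-23) = -498 + 23/17 = -8443/17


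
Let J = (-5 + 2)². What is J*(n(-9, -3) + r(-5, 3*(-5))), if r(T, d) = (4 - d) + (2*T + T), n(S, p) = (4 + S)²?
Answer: 261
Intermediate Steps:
J = 9 (J = (-3)² = 9)
r(T, d) = 4 - d + 3*T (r(T, d) = (4 - d) + 3*T = 4 - d + 3*T)
J*(n(-9, -3) + r(-5, 3*(-5))) = 9*((4 - 9)² + (4 - 3*(-5) + 3*(-5))) = 9*((-5)² + (4 - 1*(-15) - 15)) = 9*(25 + (4 + 15 - 15)) = 9*(25 + 4) = 9*29 = 261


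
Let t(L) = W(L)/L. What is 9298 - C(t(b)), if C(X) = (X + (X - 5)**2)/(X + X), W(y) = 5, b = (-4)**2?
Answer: 296395/32 ≈ 9262.3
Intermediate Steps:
b = 16
t(L) = 5/L
C(X) = (X + (-5 + X)**2)/(2*X) (C(X) = (X + (-5 + X)**2)/((2*X)) = (X + (-5 + X)**2)*(1/(2*X)) = (X + (-5 + X)**2)/(2*X))
9298 - C(t(b)) = 9298 - (5/16 + (-5 + 5/16)**2)/(2*(5/16)) = 9298 - (5*(1/16) + (-5 + 5*(1/16))**2)/(2*(5*(1/16))) = 9298 - (5/16 + (-5 + 5/16)**2)/(2*5/16) = 9298 - 16*(5/16 + (-75/16)**2)/(2*5) = 9298 - 16*(5/16 + 5625/256)/(2*5) = 9298 - 16*5705/(2*5*256) = 9298 - 1*1141/32 = 9298 - 1141/32 = 296395/32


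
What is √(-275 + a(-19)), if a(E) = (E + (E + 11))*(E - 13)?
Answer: √589 ≈ 24.269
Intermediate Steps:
a(E) = (-13 + E)*(11 + 2*E) (a(E) = (E + (11 + E))*(-13 + E) = (11 + 2*E)*(-13 + E) = (-13 + E)*(11 + 2*E))
√(-275 + a(-19)) = √(-275 + (-143 - 15*(-19) + 2*(-19)²)) = √(-275 + (-143 + 285 + 2*361)) = √(-275 + (-143 + 285 + 722)) = √(-275 + 864) = √589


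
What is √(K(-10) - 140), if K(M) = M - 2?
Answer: 2*I*√38 ≈ 12.329*I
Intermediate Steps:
K(M) = -2 + M
√(K(-10) - 140) = √((-2 - 10) - 140) = √(-12 - 140) = √(-152) = 2*I*√38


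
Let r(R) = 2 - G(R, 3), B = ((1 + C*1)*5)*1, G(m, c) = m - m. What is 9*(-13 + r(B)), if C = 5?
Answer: -99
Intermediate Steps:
G(m, c) = 0
B = 30 (B = ((1 + 5*1)*5)*1 = ((1 + 5)*5)*1 = (6*5)*1 = 30*1 = 30)
r(R) = 2 (r(R) = 2 - 1*0 = 2 + 0 = 2)
9*(-13 + r(B)) = 9*(-13 + 2) = 9*(-11) = -99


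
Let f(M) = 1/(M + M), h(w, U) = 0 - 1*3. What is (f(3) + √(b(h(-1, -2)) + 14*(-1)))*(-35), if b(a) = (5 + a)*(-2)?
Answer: -35/6 - 105*I*√2 ≈ -5.8333 - 148.49*I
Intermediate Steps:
h(w, U) = -3 (h(w, U) = 0 - 3 = -3)
b(a) = -10 - 2*a
f(M) = 1/(2*M)
(f(3) + √(b(h(-1, -2)) + 14*(-1)))*(-35) = ((½)/3 + √((-10 - 2*(-3)) + 14*(-1)))*(-35) = ((½)*(⅓) + √((-10 + 6) - 14))*(-35) = (⅙ + √(-4 - 14))*(-35) = (⅙ + √(-18))*(-35) = (⅙ + 3*I*√2)*(-35) = -35/6 - 105*I*√2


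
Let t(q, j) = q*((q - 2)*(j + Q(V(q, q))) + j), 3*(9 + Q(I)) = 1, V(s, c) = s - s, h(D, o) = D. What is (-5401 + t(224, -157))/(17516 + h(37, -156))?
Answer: -8278841/17553 ≈ -471.65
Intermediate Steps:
V(s, c) = 0
Q(I) = -26/3 (Q(I) = -9 + (⅓)*1 = -9 + ⅓ = -26/3)
t(q, j) = q*(j + (-2 + q)*(-26/3 + j)) (t(q, j) = q*((q - 2)*(j - 26/3) + j) = q*((-2 + q)*(-26/3 + j) + j) = q*(j + (-2 + q)*(-26/3 + j)))
(-5401 + t(224, -157))/(17516 + h(37, -156)) = (-5401 + (⅓)*224*(52 - 26*224 - 3*(-157) + 3*(-157)*224))/(17516 + 37) = (-5401 + (⅓)*224*(52 - 5824 + 471 - 105504))/17553 = (-5401 + (⅓)*224*(-110805))*(1/17553) = (-5401 - 8273440)*(1/17553) = -8278841*1/17553 = -8278841/17553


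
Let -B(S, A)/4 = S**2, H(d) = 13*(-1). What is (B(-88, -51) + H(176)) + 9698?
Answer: -21291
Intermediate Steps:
H(d) = -13
B(S, A) = -4*S**2
(B(-88, -51) + H(176)) + 9698 = (-4*(-88)**2 - 13) + 9698 = (-4*7744 - 13) + 9698 = (-30976 - 13) + 9698 = -30989 + 9698 = -21291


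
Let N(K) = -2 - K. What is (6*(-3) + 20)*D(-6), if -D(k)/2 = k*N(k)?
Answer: 96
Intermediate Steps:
D(k) = -2*k*(-2 - k)
(6*(-3) + 20)*D(-6) = (6*(-3) + 20)*(2*(-6)*(2 - 6)) = (-18 + 20)*(2*(-6)*(-4)) = 2*48 = 96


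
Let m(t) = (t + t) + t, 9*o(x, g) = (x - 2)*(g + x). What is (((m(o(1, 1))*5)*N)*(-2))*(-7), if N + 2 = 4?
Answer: -280/3 ≈ -93.333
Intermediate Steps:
o(x, g) = (-2 + x)*(g + x)/9 (o(x, g) = ((x - 2)*(g + x))/9 = ((-2 + x)*(g + x))/9 = (-2 + x)*(g + x)/9)
m(t) = 3*t (m(t) = 2*t + t = 3*t)
N = 2 (N = -2 + 4 = 2)
(((m(o(1, 1))*5)*N)*(-2))*(-7) = ((((3*(-2/9*1 - 2/9*1 + (1/9)*1**2 + (1/9)*1*1))*5)*2)*(-2))*(-7) = ((((3*(-2/9 - 2/9 + (1/9)*1 + 1/9))*5)*2)*(-2))*(-7) = ((((3*(-2/9 - 2/9 + 1/9 + 1/9))*5)*2)*(-2))*(-7) = ((((3*(-2/9))*5)*2)*(-2))*(-7) = ((-2/3*5*2)*(-2))*(-7) = (-10/3*2*(-2))*(-7) = -20/3*(-2)*(-7) = (40/3)*(-7) = -280/3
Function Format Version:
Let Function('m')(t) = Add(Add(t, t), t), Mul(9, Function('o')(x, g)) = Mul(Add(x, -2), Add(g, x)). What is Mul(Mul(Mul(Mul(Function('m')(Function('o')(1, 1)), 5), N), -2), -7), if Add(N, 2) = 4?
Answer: Rational(-280, 3) ≈ -93.333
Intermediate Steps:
Function('o')(x, g) = Mul(Rational(1, 9), Add(-2, x), Add(g, x)) (Function('o')(x, g) = Mul(Rational(1, 9), Mul(Add(x, -2), Add(g, x))) = Mul(Rational(1, 9), Mul(Add(-2, x), Add(g, x))) = Mul(Rational(1, 9), Add(-2, x), Add(g, x)))
Function('m')(t) = Mul(3, t) (Function('m')(t) = Add(Mul(2, t), t) = Mul(3, t))
N = 2 (N = Add(-2, 4) = 2)
Mul(Mul(Mul(Mul(Function('m')(Function('o')(1, 1)), 5), N), -2), -7) = Mul(Mul(Mul(Mul(Mul(3, Add(Mul(Rational(-2, 9), 1), Mul(Rational(-2, 9), 1), Mul(Rational(1, 9), Pow(1, 2)), Mul(Rational(1, 9), 1, 1))), 5), 2), -2), -7) = Mul(Mul(Mul(Mul(Mul(3, Add(Rational(-2, 9), Rational(-2, 9), Mul(Rational(1, 9), 1), Rational(1, 9))), 5), 2), -2), -7) = Mul(Mul(Mul(Mul(Mul(3, Add(Rational(-2, 9), Rational(-2, 9), Rational(1, 9), Rational(1, 9))), 5), 2), -2), -7) = Mul(Mul(Mul(Mul(Mul(3, Rational(-2, 9)), 5), 2), -2), -7) = Mul(Mul(Mul(Mul(Rational(-2, 3), 5), 2), -2), -7) = Mul(Mul(Mul(Rational(-10, 3), 2), -2), -7) = Mul(Mul(Rational(-20, 3), -2), -7) = Mul(Rational(40, 3), -7) = Rational(-280, 3)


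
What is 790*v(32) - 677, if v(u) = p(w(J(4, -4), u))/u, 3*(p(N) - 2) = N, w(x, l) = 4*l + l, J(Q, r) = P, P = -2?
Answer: 16537/24 ≈ 689.04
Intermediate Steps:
J(Q, r) = -2
w(x, l) = 5*l
p(N) = 2 + N/3
v(u) = (2 + 5*u/3)/u (v(u) = (2 + (5*u)/3)/u = (2 + 5*u/3)/u)
790*v(32) - 677 = 790*(5/3 + 2/32) - 677 = 790*(5/3 + 2*(1/32)) - 677 = 790*(5/3 + 1/16) - 677 = 790*(83/48) - 677 = 32785/24 - 677 = 16537/24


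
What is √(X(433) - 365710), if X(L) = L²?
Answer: I*√178221 ≈ 422.16*I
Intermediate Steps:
√(X(433) - 365710) = √(433² - 365710) = √(187489 - 365710) = √(-178221) = I*√178221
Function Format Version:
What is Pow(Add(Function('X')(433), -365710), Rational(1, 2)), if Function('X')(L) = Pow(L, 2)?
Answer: Mul(I, Pow(178221, Rational(1, 2))) ≈ Mul(422.16, I)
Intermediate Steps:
Pow(Add(Function('X')(433), -365710), Rational(1, 2)) = Pow(Add(Pow(433, 2), -365710), Rational(1, 2)) = Pow(Add(187489, -365710), Rational(1, 2)) = Pow(-178221, Rational(1, 2)) = Mul(I, Pow(178221, Rational(1, 2)))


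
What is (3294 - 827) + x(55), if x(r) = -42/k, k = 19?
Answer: 46831/19 ≈ 2464.8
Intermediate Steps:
x(r) = -42/19
(3294 - 827) + x(55) = (3294 - 827) - 42/19 = 2467 - 42/19 = 46831/19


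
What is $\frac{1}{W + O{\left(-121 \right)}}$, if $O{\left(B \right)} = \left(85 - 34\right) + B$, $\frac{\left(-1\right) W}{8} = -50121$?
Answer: $\frac{1}{400898} \approx 2.4944 \cdot 10^{-6}$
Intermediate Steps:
$W = 400968$ ($W = \left(-8\right) \left(-50121\right) = 400968$)
$O{\left(B \right)} = 51 + B$
$\frac{1}{W + O{\left(-121 \right)}} = \frac{1}{400968 + \left(51 - 121\right)} = \frac{1}{400968 - 70} = \frac{1}{400898}$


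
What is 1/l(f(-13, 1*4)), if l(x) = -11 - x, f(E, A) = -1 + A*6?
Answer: -1/34 ≈ -0.029412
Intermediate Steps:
f(E, A) = -1 + 6*A
1/l(f(-13, 1*4)) = 1/(-11 - (-1 + 6*(1*4))) = 1/(-11 - (-1 + 6*4)) = 1/(-11 - (-1 + 24)) = 1/(-11 - 1*23) = 1/(-11 - 23) = 1/(-34) = -1/34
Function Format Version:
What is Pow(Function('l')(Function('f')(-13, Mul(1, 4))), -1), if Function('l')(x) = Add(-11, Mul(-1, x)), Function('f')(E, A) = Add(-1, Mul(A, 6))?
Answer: Rational(-1, 34) ≈ -0.029412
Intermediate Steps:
Function('f')(E, A) = Add(-1, Mul(6, A))
Pow(Function('l')(Function('f')(-13, Mul(1, 4))), -1) = Pow(Add(-11, Mul(-1, Add(-1, Mul(6, Mul(1, 4))))), -1) = Pow(Add(-11, Mul(-1, Add(-1, Mul(6, 4)))), -1) = Pow(Add(-11, Mul(-1, Add(-1, 24))), -1) = Pow(Add(-11, Mul(-1, 23)), -1) = Pow(Add(-11, -23), -1) = Pow(-34, -1) = Rational(-1, 34)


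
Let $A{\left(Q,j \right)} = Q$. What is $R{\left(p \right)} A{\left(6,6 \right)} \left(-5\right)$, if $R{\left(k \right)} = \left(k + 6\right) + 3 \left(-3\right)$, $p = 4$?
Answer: $-30$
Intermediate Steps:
$R{\left(k \right)} = -3 + k$ ($R{\left(k \right)} = \left(6 + k\right) - 9 = -3 + k$)
$R{\left(p \right)} A{\left(6,6 \right)} \left(-5\right) = \left(-3 + 4\right) 6 \left(-5\right) = 1 \cdot 6 \left(-5\right) = 6 \left(-5\right) = -30$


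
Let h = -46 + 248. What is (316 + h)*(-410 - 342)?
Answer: -389536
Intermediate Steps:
h = 202
(316 + h)*(-410 - 342) = (316 + 202)*(-410 - 342) = 518*(-752) = -389536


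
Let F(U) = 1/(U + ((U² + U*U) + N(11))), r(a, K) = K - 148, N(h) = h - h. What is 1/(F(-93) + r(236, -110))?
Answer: -17205/4438889 ≈ -0.0038760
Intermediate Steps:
N(h) = 0
r(a, K) = -148 + K
F(U) = 1/(U + 2*U²) (F(U) = 1/(U + ((U² + U*U) + 0)) = 1/(U + ((U² + U²) + 0)) = 1/(U + (2*U² + 0)) = 1/(U + 2*U²))
1/(F(-93) + r(236, -110)) = 1/(1/((-93)*(1 + 2*(-93))) + (-148 - 110)) = 1/(-1/(93*(1 - 186)) - 258) = 1/(-1/93/(-185) - 258) = 1/(-1/93*(-1/185) - 258) = 1/(1/17205 - 258) = 1/(-4438889/17205) = -17205/4438889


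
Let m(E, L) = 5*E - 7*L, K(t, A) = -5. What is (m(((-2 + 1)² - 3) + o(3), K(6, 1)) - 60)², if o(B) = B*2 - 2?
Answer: 225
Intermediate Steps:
o(B) = -2 + 2*B (o(B) = 2*B - 2 = -2 + 2*B)
m(E, L) = -7*L + 5*E
(m(((-2 + 1)² - 3) + o(3), K(6, 1)) - 60)² = ((-7*(-5) + 5*(((-2 + 1)² - 3) + (-2 + 2*3))) - 60)² = ((35 + 5*(((-1)² - 3) + (-2 + 6))) - 60)² = ((35 + 5*((1 - 3) + 4)) - 60)² = ((35 + 5*(-2 + 4)) - 60)² = ((35 + 5*2) - 60)² = ((35 + 10) - 60)² = (45 - 60)² = (-15)² = 225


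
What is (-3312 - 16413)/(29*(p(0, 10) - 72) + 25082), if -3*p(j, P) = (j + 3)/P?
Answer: -65750/76637 ≈ -0.85794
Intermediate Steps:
p(j, P) = -(3 + j)/(3*P) (p(j, P) = -(j + 3)/(3*P) = -(3 + j)/(3*P))
(-3312 - 16413)/(29*(p(0, 10) - 72) + 25082) = (-3312 - 16413)/(29*((⅓)*(-3 - 1*0)/10 - 72) + 25082) = -19725/(29*((⅓)*(⅒)*(-3 + 0) - 72) + 25082) = -19725/(29*((⅓)*(⅒)*(-3) - 72) + 25082) = -19725/(29*(-⅒ - 72) + 25082) = -19725/(29*(-721/10) + 25082) = -19725/(-20909/10 + 25082) = -19725/229911/10 = -19725*10/229911 = -65750/76637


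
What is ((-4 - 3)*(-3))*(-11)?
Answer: -231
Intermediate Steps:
((-4 - 3)*(-3))*(-11) = -7*(-3)*(-11) = 21*(-11) = -231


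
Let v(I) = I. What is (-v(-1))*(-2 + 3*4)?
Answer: 10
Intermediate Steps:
(-v(-1))*(-2 + 3*4) = (-1*(-1))*(-2 + 3*4) = 1*(-2 + 12) = 1*10 = 10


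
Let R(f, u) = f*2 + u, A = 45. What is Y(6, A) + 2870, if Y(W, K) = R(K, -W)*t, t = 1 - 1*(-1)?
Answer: 3038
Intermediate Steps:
t = 2 (t = 1 + 1 = 2)
R(f, u) = u + 2*f (R(f, u) = 2*f + u = u + 2*f)
Y(W, K) = -2*W + 4*K (Y(W, K) = (-W + 2*K)*2 = -2*W + 4*K)
Y(6, A) + 2870 = (-2*6 + 4*45) + 2870 = (-12 + 180) + 2870 = 168 + 2870 = 3038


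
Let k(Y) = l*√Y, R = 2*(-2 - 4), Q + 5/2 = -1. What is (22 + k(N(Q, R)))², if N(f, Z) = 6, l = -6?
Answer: 700 - 264*√6 ≈ 53.335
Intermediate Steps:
Q = -7/2 (Q = -5/2 - 1 = -7/2 ≈ -3.5000)
R = -12 (R = 2*(-6) = -12)
k(Y) = -6*√Y
(22 + k(N(Q, R)))² = (22 - 6*√6)²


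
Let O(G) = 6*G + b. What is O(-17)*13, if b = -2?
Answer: -1352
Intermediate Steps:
O(G) = -2 + 6*G (O(G) = 6*G - 2 = -2 + 6*G)
O(-17)*13 = (-2 + 6*(-17))*13 = (-2 - 102)*13 = -104*13 = -1352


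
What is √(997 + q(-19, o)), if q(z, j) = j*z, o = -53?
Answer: 2*√501 ≈ 44.766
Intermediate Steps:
√(997 + q(-19, o)) = √(997 - 53*(-19)) = √(997 + 1007) = √2004 = 2*√501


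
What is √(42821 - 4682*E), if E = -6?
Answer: √70913 ≈ 266.29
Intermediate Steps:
√(42821 - 4682*E) = √(42821 - 4682*(-6)) = √(42821 + 28092) = √70913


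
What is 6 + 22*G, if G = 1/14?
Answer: 53/7 ≈ 7.5714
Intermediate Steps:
G = 1/14 ≈ 0.071429
6 + 22*G = 6 + 22*(1/14) = 6 + 11/7 = 53/7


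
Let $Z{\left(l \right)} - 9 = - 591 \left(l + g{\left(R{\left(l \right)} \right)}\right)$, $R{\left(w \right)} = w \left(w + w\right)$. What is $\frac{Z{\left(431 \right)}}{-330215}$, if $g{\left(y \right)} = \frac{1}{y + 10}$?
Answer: $\frac{6308910625}{8179029292} \approx 0.77135$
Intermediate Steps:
$R{\left(w \right)} = 2 w^{2}$ ($R{\left(w \right)} = w 2 w = 2 w^{2}$)
$g{\left(y \right)} = \frac{1}{10 + y}$
$Z{\left(l \right)} = 9 - 591 l - \frac{591}{10 + 2 l^{2}}$ ($Z{\left(l \right)} = 9 - 591 \left(l + \frac{1}{10 + 2 l^{2}}\right) = 9 - \left(591 l + \frac{591}{10 + 2 l^{2}}\right) = 9 - 591 l - \frac{591}{10 + 2 l^{2}}$)
$\frac{Z{\left(431 \right)}}{-330215} = \frac{\frac{3}{2} \frac{1}{5 + 431^{2}} \left(-197 + 2 \left(3 - 84907\right) \left(5 + 431^{2}\right)\right)}{-330215} = \frac{3 \left(-197 + 2 \left(3 - 84907\right) \left(5 + 185761\right)\right)}{2 \left(5 + 185761\right)} \left(- \frac{1}{330215}\right) = \frac{3 \left(-197 + 2 \left(-84904\right) 185766\right)}{2 \cdot 185766} \left(- \frac{1}{330215}\right) = \frac{3}{2} \cdot \frac{1}{185766} \left(-197 - 31544552928\right) \left(- \frac{1}{330215}\right) = \frac{3}{2} \cdot \frac{1}{185766} \left(-31544553125\right) \left(- \frac{1}{330215}\right) = \left(- \frac{31544553125}{123844}\right) \left(- \frac{1}{330215}\right) = \frac{6308910625}{8179029292}$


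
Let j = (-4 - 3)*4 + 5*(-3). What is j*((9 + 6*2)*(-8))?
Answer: 7224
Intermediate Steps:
j = -43 (j = -7*4 - 15 = -28 - 15 = -43)
j*((9 + 6*2)*(-8)) = -43*(9 + 6*2)*(-8) = -43*(9 + 12)*(-8) = -903*(-8) = -43*(-168) = 7224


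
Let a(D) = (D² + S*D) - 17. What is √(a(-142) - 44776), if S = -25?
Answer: I*√21079 ≈ 145.19*I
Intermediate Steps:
a(D) = -17 + D² - 25*D (a(D) = (D² - 25*D) - 17 = -17 + D² - 25*D)
√(a(-142) - 44776) = √((-17 + (-142)² - 25*(-142)) - 44776) = √((-17 + 20164 + 3550) - 44776) = √(23697 - 44776) = √(-21079) = I*√21079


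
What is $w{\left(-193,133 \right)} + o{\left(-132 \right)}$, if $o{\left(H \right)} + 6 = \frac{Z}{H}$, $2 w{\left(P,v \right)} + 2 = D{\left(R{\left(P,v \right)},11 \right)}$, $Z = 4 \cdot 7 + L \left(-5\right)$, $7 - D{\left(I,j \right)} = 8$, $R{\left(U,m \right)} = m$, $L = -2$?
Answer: $- \frac{257}{33} \approx -7.7879$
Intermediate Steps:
$D{\left(I,j \right)} = -1$ ($D{\left(I,j \right)} = 7 - 8 = -1$)
$Z = 38$ ($Z = 4 \cdot 7 - -10 = 28 + 10 = 38$)
$w{\left(P,v \right)} = - \frac{3}{2}$ ($w{\left(P,v \right)} = -1 + \frac{1}{2} \left(-1\right) = -1 - \frac{1}{2} = - \frac{3}{2}$)
$o{\left(H \right)} = -6 + \frac{38}{H}$
$w{\left(-193,133 \right)} + o{\left(-132 \right)} = - \frac{3}{2} - \left(6 - \frac{38}{-132}\right) = - \frac{3}{2} + \left(-6 + 38 \left(- \frac{1}{132}\right)\right) = - \frac{3}{2} - \frac{415}{66} = - \frac{257}{33}$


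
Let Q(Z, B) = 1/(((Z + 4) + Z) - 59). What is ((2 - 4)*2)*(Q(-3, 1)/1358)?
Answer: 2/41419 ≈ 4.8287e-5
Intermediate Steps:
Q(Z, B) = 1/(-55 + 2*Z) (Q(Z, B) = 1/(((4 + Z) + Z) - 59) = 1/((4 + 2*Z) - 59) = 1/(-55 + 2*Z))
((2 - 4)*2)*(Q(-3, 1)/1358) = ((2 - 4)*2)*(1/((-55 + 2*(-3))*1358)) = (-2*2)*((1/1358)/(-55 - 6)) = -4/((-61)*1358) = -(-4)/(61*1358) = -4*(-1/82838) = 2/41419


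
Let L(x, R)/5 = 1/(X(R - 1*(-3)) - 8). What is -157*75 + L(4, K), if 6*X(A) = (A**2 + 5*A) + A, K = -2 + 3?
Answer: -47115/4 ≈ -11779.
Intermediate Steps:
K = 1
X(A) = A + A**2/6 (X(A) = ((A**2 + 5*A) + A)/6 = (A**2 + 6*A)/6 = A + A**2/6)
L(x, R) = 5/(-8 + (3 + R)*(9 + R)/6) (L(x, R) = 5/((R - 1*(-3))*(6 + (R - 1*(-3)))/6 - 8) = 5/((R + 3)*(6 + (R + 3))/6 - 8) = 5/((3 + R)*(6 + (3 + R))/6 - 8) = 5/((3 + R)*(9 + R)/6 - 8) = 5/(-8 + (3 + R)*(9 + R)/6))
-157*75 + L(4, K) = -157*75 + 30/(-48 + (3 + 1)*(9 + 1)) = -11775 + 30/(-48 + 4*10) = -11775 + 30/(-48 + 40) = -11775 + 30/(-8) = -11775 + 30*(-1/8) = -11775 - 15/4 = -47115/4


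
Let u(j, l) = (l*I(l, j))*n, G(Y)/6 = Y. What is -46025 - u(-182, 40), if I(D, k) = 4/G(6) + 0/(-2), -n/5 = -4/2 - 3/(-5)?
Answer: -414505/9 ≈ -46056.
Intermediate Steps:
G(Y) = 6*Y
n = 7 (n = -5*(-4/2 - 3/(-5)) = -5*(-4*1/2 - 3*(-1/5)) = -5*(-2 + 3/5) = -5*(-7/5) = 7)
I(D, k) = 1/9 (I(D, k) = 4/((6*6)) + 0/(-2) = 4/36 + 0*(-1/2) = 4*(1/36) + 0 = 1/9 + 0 = 1/9)
u(j, l) = 7*l/9 (u(j, l) = (l*(1/9))*7 = (l/9)*7 = 7*l/9)
-46025 - u(-182, 40) = -46025 - 7*40/9 = -46025 - 1*280/9 = -46025 - 280/9 = -414505/9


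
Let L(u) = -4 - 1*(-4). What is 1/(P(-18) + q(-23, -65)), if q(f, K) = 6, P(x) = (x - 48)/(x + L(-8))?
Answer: 3/29 ≈ 0.10345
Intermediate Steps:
L(u) = 0 (L(u) = -4 + 4 = 0)
P(x) = (-48 + x)/x (P(x) = (x - 48)/(x + 0) = (-48 + x)/x)
1/(P(-18) + q(-23, -65)) = 1/((-48 - 18)/(-18) + 6) = 1/(-1/18*(-66) + 6) = 1/(11/3 + 6) = 1/(29/3) = 3/29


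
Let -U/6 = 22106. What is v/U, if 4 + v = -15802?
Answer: 1129/9474 ≈ 0.11917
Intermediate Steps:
v = -15806 (v = -4 - 15802 = -15806)
U = -132636 (U = -6*22106 = -132636)
v/U = -15806/(-132636) = -15806*(-1/132636) = 1129/9474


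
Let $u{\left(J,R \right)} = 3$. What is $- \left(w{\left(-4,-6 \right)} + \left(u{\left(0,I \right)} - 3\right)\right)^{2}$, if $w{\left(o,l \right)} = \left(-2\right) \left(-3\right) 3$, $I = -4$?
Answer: $-324$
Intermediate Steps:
$w{\left(o,l \right)} = 18$ ($w{\left(o,l \right)} = 6 \cdot 3 = 18$)
$- \left(w{\left(-4,-6 \right)} + \left(u{\left(0,I \right)} - 3\right)\right)^{2} = - \left(18 + \left(3 - 3\right)\right)^{2} = - \left(18 + 0\right)^{2} = - 18^{2} = \left(-1\right) 324 = -324$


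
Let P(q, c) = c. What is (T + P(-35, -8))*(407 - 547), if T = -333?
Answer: 47740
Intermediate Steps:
(T + P(-35, -8))*(407 - 547) = (-333 - 8)*(407 - 547) = -341*(-140) = 47740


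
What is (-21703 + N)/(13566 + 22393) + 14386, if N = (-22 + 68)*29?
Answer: 517285805/35959 ≈ 14385.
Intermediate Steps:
N = 1334 (N = 46*29 = 1334)
(-21703 + N)/(13566 + 22393) + 14386 = (-21703 + 1334)/(13566 + 22393) + 14386 = -20369/35959 + 14386 = 517285805/35959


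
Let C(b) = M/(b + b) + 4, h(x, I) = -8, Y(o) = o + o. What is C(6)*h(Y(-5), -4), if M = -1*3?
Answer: -30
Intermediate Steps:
Y(o) = 2*o
M = -3
C(b) = 4 - 3/(2*b) (C(b) = -3/(b + b) + 4 = -3*1/(2*b) + 4 = -3/(2*b) + 4 = 4 - 3/(2*b))
C(6)*h(Y(-5), -4) = (4 - 3/2/6)*(-8) = (4 - 3/2*⅙)*(-8) = (4 - ¼)*(-8) = (15/4)*(-8) = -30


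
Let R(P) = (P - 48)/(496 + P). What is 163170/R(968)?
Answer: 5972022/23 ≈ 2.5965e+5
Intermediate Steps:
R(P) = (-48 + P)/(496 + P)
163170/R(968) = 163170/(((-48 + 968)/(496 + 968))) = 163170/((920/1464)) = 163170/(((1/1464)*920)) = 163170/(115/183) = 163170*(183/115) = 5972022/23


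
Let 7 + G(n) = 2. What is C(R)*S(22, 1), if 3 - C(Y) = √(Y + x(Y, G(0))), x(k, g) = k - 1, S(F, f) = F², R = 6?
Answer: 1452 - 484*√11 ≈ -153.25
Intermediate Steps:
G(n) = -5 (G(n) = -7 + 2 = -5)
x(k, g) = -1 + k
C(Y) = 3 - √(-1 + 2*Y) (C(Y) = 3 - √(Y + (-1 + Y)) = 3 - √(-1 + 2*Y))
C(R)*S(22, 1) = (3 - √(-1 + 2*6))*22² = (3 - √(-1 + 12))*484 = (3 - √11)*484 = 1452 - 484*√11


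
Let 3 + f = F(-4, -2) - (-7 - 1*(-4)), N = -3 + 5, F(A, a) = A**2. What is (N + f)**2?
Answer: 324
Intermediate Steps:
N = 2
f = 16 (f = -3 + ((-4)**2 - (-7 - 1*(-4))) = -3 + (16 - (-7 + 4)) = -3 + (16 - 1*(-3)) = -3 + (16 + 3) = -3 + 19 = 16)
(N + f)**2 = (2 + 16)**2 = 18**2 = 324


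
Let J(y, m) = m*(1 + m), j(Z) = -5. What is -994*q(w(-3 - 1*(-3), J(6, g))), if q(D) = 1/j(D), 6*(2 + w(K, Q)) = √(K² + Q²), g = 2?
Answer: 994/5 ≈ 198.80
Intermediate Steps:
w(K, Q) = -2 + √(K² + Q²)/6
q(D) = -⅕ (q(D) = 1/(-5) = -⅕)
-994*q(w(-3 - 1*(-3), J(6, g))) = -994*(-⅕) = 994/5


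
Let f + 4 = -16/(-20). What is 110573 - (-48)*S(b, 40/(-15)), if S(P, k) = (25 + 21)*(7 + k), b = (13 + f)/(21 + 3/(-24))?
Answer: 120141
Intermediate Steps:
f = -16/5 (f = -4 - 16/(-20) = -4 - 16*(-1/20) = -4 + ⅘ = -16/5 ≈ -3.2000)
b = 392/835 (b = (13 - 16/5)/(21 + 3/(-24)) = 49/(5*(21 + 3*(-1/24))) = 49/(5*(21 - ⅛)) = 49/(5*(167/8)) = (49/5)*(8/167) = 392/835 ≈ 0.46946)
S(P, k) = 322 + 46*k (S(P, k) = 46*(7 + k) = 322 + 46*k)
110573 - (-48)*S(b, 40/(-15)) = 110573 - (-48)*(322 + 46*(40/(-15))) = 110573 - (-48)*(322 + 46*(40*(-1/15))) = 110573 - (-48)*(322 + 46*(-8/3)) = 110573 - (-48)*(322 - 368/3) = 110573 - (-48)*598/3 = 110573 - 1*(-9568) = 110573 + 9568 = 120141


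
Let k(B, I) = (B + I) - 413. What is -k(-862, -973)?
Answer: 2248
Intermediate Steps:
k(B, I) = -413 + B + I
-k(-862, -973) = -(-413 - 862 - 973) = -1*(-2248) = 2248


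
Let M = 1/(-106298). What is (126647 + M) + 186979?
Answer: 33337816547/106298 ≈ 3.1363e+5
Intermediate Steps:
M = -1/106298 ≈ -9.4075e-6
(126647 + M) + 186979 = (126647 - 1/106298) + 186979 = 13462322805/106298 + 186979 = 33337816547/106298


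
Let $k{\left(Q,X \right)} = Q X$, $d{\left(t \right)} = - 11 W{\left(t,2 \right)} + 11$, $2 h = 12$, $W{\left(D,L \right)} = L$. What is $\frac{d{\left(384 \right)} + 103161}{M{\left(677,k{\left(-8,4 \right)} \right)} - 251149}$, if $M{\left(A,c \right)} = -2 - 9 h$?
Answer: $- \frac{20630}{50241} \approx -0.41062$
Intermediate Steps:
$h = 6$ ($h = \frac{1}{2} \cdot 12 = 6$)
$d{\left(t \right)} = -11$ ($d{\left(t \right)} = \left(-11\right) 2 + 11 = -22 + 11 = -11$)
$M{\left(A,c \right)} = -56$ ($M{\left(A,c \right)} = -2 - 54 = -56$)
$\frac{d{\left(384 \right)} + 103161}{M{\left(677,k{\left(-8,4 \right)} \right)} - 251149} = \frac{-11 + 103161}{-56 - 251149} = \frac{103150}{-251205} = 103150 \left(- \frac{1}{251205}\right) = - \frac{20630}{50241}$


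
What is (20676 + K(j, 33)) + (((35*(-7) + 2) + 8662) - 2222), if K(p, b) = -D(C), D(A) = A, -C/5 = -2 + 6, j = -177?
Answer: 26893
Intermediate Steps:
C = -20 (C = -5*(-2 + 6) = -5*4 = -20)
K(p, b) = 20 (K(p, b) = -1*(-20) = 20)
(20676 + K(j, 33)) + (((35*(-7) + 2) + 8662) - 2222) = (20676 + 20) + (((35*(-7) + 2) + 8662) - 2222) = 20696 + (((-245 + 2) + 8662) - 2222) = 20696 + ((-243 + 8662) - 2222) = 20696 + (8419 - 2222) = 20696 + 6197 = 26893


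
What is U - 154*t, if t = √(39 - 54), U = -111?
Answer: -111 - 154*I*√15 ≈ -111.0 - 596.44*I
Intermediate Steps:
t = I*√15 (t = √(-15) = I*√15 ≈ 3.873*I)
U - 154*t = -111 - 154*I*√15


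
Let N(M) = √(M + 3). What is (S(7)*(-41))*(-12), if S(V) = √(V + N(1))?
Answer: 1476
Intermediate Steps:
N(M) = √(3 + M)
S(V) = √(2 + V) (S(V) = √(V + √(3 + 1)) = √(V + √4) = √(V + 2) = √(2 + V))
(S(7)*(-41))*(-12) = (√(2 + 7)*(-41))*(-12) = (√9*(-41))*(-12) = (3*(-41))*(-12) = -123*(-12) = 1476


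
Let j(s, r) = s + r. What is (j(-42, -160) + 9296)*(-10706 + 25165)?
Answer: 131490146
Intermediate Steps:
j(s, r) = r + s
(j(-42, -160) + 9296)*(-10706 + 25165) = ((-160 - 42) + 9296)*(-10706 + 25165) = (-202 + 9296)*14459 = 9094*14459 = 131490146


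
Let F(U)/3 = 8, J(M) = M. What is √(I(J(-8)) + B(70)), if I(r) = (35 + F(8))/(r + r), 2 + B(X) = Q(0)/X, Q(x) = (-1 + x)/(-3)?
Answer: I*√1002435/420 ≈ 2.3839*I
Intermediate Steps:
F(U) = 24 (F(U) = 3*8 = 24)
Q(x) = ⅓ - x/3 (Q(x) = (-1 + x)*(-⅓) = ⅓ - x/3)
B(X) = -2 + 1/(3*X) (B(X) = -2 + (⅓ - ⅓*0)/X = -2 + (⅓ + 0)/X = -2 + 1/(3*X))
I(r) = 59/(2*r) (I(r) = (35 + 24)/(r + r) = 59/((2*r)) = 59*(1/(2*r)) = 59/(2*r))
√(I(J(-8)) + B(70)) = √((59/2)/(-8) + (-2 + (⅓)/70)) = √((59/2)*(-⅛) + (-2 + (⅓)*(1/70))) = √(-59/16 + (-2 + 1/210)) = √(-59/16 - 419/210) = √(-9547/1680) = I*√1002435/420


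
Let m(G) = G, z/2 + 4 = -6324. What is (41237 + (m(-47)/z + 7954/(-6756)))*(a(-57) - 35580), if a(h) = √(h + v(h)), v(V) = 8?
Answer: -2613518122625275/1781332 + 881456365135*I/3053712 ≈ -1.4672e+9 + 2.8865e+5*I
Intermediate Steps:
z = -12656 (z = -8 + 2*(-6324) = -8 - 12648 = -12656)
a(h) = √(8 + h) (a(h) = √(h + 8) = √(8 + h))
(41237 + (m(-47)/z + 7954/(-6756)))*(a(-57) - 35580) = (41237 + (-47/(-12656) + 7954/(-6756)))*(√(8 - 57) - 35580) = (41237 + (-47*(-1/12656) + 7954*(-1/6756)))*(√(-49) - 35580) = (41237 + (47/12656 - 3977/3378))*(7*I - 35580) = (41237 - 25087073/21375984)*(-35580 + 7*I) = 881456365135*(-35580 + 7*I)/21375984 = -2613518122625275/1781332 + 881456365135*I/3053712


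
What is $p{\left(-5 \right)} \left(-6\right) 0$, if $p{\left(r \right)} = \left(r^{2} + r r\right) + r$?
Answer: $0$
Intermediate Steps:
$p{\left(r \right)} = r + 2 r^{2}$ ($p{\left(r \right)} = \left(r^{2} + r^{2}\right) + r = 2 r^{2} + r = r + 2 r^{2}$)
$p{\left(-5 \right)} \left(-6\right) 0 = - 5 \left(1 + 2 \left(-5\right)\right) \left(-6\right) 0 = - 5 \left(1 - 10\right) \left(-6\right) 0 = \left(-5\right) \left(-9\right) \left(-6\right) 0 = 45 \left(-6\right) 0 = \left(-270\right) 0 = 0$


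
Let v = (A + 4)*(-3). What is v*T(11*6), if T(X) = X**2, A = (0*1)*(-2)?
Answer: -52272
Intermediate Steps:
A = 0 (A = 0*(-2) = 0)
v = -12 (v = (0 + 4)*(-3) = 4*(-3) = -12)
v*T(11*6) = -12*(11*6)**2 = -12*66**2 = -12*4356 = -52272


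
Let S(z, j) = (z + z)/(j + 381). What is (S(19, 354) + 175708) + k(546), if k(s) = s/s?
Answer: 129146153/735 ≈ 1.7571e+5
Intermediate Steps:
k(s) = 1
S(z, j) = 2*z/(381 + j) (S(z, j) = (2*z)/(381 + j) = 2*z/(381 + j))
(S(19, 354) + 175708) + k(546) = (2*19/(381 + 354) + 175708) + 1 = (2*19/735 + 175708) + 1 = (2*19*(1/735) + 175708) + 1 = (38/735 + 175708) + 1 = 129145418/735 + 1 = 129146153/735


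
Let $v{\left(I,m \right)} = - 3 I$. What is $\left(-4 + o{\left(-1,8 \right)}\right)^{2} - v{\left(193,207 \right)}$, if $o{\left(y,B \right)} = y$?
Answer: $604$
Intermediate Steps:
$\left(-4 + o{\left(-1,8 \right)}\right)^{2} - v{\left(193,207 \right)} = \left(-4 - 1\right)^{2} - \left(-3\right) 193 = \left(-5\right)^{2} - -579 = 25 + 579 = 604$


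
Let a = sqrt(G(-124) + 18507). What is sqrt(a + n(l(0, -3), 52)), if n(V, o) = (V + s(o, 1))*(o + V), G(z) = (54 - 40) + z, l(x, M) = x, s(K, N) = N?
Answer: sqrt(52 + sqrt(18397)) ≈ 13.698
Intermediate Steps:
G(z) = 14 + z
n(V, o) = (1 + V)*(V + o) (n(V, o) = (V + 1)*(o + V) = (1 + V)*(V + o))
a = sqrt(18397) (a = sqrt((14 - 124) + 18507) = sqrt(-110 + 18507) = sqrt(18397) ≈ 135.64)
sqrt(a + n(l(0, -3), 52)) = sqrt(sqrt(18397) + (0 + 52 + 0**2 + 0*52)) = sqrt(sqrt(18397) + (0 + 52 + 0 + 0)) = sqrt(sqrt(18397) + 52) = sqrt(52 + sqrt(18397))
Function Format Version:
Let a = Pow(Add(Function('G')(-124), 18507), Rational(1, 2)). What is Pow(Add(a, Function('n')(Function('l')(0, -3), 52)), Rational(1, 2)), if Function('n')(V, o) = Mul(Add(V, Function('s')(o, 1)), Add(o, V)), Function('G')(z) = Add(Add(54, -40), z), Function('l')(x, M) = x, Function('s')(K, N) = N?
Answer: Pow(Add(52, Pow(18397, Rational(1, 2))), Rational(1, 2)) ≈ 13.698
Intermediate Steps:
Function('G')(z) = Add(14, z)
Function('n')(V, o) = Mul(Add(1, V), Add(V, o)) (Function('n')(V, o) = Mul(Add(V, 1), Add(o, V)) = Mul(Add(1, V), Add(V, o)))
a = Pow(18397, Rational(1, 2)) (a = Pow(Add(Add(14, -124), 18507), Rational(1, 2)) = Pow(Add(-110, 18507), Rational(1, 2)) = Pow(18397, Rational(1, 2)) ≈ 135.64)
Pow(Add(a, Function('n')(Function('l')(0, -3), 52)), Rational(1, 2)) = Pow(Add(Pow(18397, Rational(1, 2)), Add(0, 52, Pow(0, 2), Mul(0, 52))), Rational(1, 2)) = Pow(Add(Pow(18397, Rational(1, 2)), Add(0, 52, 0, 0)), Rational(1, 2)) = Pow(Add(Pow(18397, Rational(1, 2)), 52), Rational(1, 2)) = Pow(Add(52, Pow(18397, Rational(1, 2))), Rational(1, 2))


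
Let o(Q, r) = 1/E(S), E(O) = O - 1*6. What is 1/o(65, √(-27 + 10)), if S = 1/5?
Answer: -29/5 ≈ -5.8000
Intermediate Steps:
S = ⅕ ≈ 0.20000
E(O) = -6 + O (E(O) = O - 6 = -6 + O)
o(Q, r) = -5/29 (o(Q, r) = 1/(-6 + ⅕) = 1/(-29/5) = -5/29)
1/o(65, √(-27 + 10)) = 1/(-5/29) = -29/5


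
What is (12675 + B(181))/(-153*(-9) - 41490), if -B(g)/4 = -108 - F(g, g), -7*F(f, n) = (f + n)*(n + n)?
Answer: 432427/280791 ≈ 1.5400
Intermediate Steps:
F(f, n) = -2*n*(f + n)/7 (F(f, n) = -(f + n)*(n + n)/7 = -(f + n)*2*n/7 = -2*n*(f + n)/7)
B(g) = 432 - 16*g**2/7 (B(g) = -4*(-108 - (-2)*g*(g + g)/7) = -4*(-108 - (-2)*g*2*g/7) = -4*(-108 - (-4)*g**2/7) = -4*(-108 + 4*g**2/7) = 432 - 16*g**2/7)
(12675 + B(181))/(-153*(-9) - 41490) = (12675 + (432 - 16/7*181**2))/(-153*(-9) - 41490) = (12675 + (432 - 16/7*32761))/(1377 - 41490) = (12675 + (432 - 524176/7))/(-40113) = (12675 - 521152/7)*(-1/40113) = -432427/7*(-1/40113) = 432427/280791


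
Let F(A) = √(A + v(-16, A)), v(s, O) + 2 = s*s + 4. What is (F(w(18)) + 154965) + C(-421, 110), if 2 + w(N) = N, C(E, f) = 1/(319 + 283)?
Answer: 93288931/602 + √274 ≈ 1.5498e+5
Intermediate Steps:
C(E, f) = 1/602
v(s, O) = 2 + s² (v(s, O) = -2 + (s*s + 4) = -2 + (s² + 4) = -2 + (4 + s²) = 2 + s²)
w(N) = -2 + N
F(A) = √(258 + A) (F(A) = √(A + (2 + (-16)²)) = √(A + (2 + 256)) = √(A + 258) = √(258 + A))
(F(w(18)) + 154965) + C(-421, 110) = (√(258 + (-2 + 18)) + 154965) + 1/602 = (√(258 + 16) + 154965) + 1/602 = (√274 + 154965) + 1/602 = (154965 + √274) + 1/602 = 93288931/602 + √274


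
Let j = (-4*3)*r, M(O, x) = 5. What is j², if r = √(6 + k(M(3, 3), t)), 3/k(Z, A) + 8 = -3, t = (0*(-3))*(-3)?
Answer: 9072/11 ≈ 824.73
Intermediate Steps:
t = 0 (t = 0*(-3) = 0)
k(Z, A) = -3/11 (k(Z, A) = 3/(-8 - 3) = 3/(-11) = 3*(-1/11) = -3/11)
r = 3*√77/11 (r = √(6 - 3/11) = √(63/11) = 3*√77/11 ≈ 2.3932)
j = -36*√77/11 (j = (-4*3)*(3*√77/11) = -36*√77/11 ≈ -28.718)
j² = (-36*√77/11)² = 9072/11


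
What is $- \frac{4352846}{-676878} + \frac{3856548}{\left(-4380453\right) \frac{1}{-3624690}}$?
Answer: $\frac{58407130504383979}{18302668307} \approx 3.1912 \cdot 10^{6}$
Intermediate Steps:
$- \frac{4352846}{-676878} + \frac{3856548}{\left(-4380453\right) \frac{1}{-3624690}} = \left(-4352846\right) \left(- \frac{1}{676878}\right) + \frac{3856548}{\left(-4380453\right) \left(- \frac{1}{3624690}\right)} = \frac{2176423}{338439} + \frac{3856548}{\frac{1460151}{1208230}} = \frac{2176423}{338439} + 3856548 \cdot \frac{1208230}{1460151} = \frac{2176423}{338439} + \frac{1553198996680}{486717} = \frac{58407130504383979}{18302668307}$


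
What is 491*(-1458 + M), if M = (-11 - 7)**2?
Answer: -556794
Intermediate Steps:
M = 324 (M = (-18)**2 = 324)
491*(-1458 + M) = 491*(-1458 + 324) = 491*(-1134) = -556794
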